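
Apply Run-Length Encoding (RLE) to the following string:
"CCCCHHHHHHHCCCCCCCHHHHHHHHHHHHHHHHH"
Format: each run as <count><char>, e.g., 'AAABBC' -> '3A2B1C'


Scanning runs left to right:
  i=0: run of 'C' x 4 -> '4C'
  i=4: run of 'H' x 7 -> '7H'
  i=11: run of 'C' x 7 -> '7C'
  i=18: run of 'H' x 17 -> '17H'

RLE = 4C7H7C17H


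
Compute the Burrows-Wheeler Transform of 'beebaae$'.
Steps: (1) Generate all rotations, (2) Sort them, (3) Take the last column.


Rotations (sorted):
  0: $beebaae -> last char: e
  1: aae$beeb -> last char: b
  2: ae$beeba -> last char: a
  3: baae$bee -> last char: e
  4: beebaae$ -> last char: $
  5: e$beebaa -> last char: a
  6: ebaae$be -> last char: e
  7: eebaae$b -> last char: b


BWT = ebae$aeb


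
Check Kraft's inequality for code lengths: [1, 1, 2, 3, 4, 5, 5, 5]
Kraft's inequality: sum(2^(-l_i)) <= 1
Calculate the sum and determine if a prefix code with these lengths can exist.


Sum = 2^(-1) + 2^(-1) + 2^(-2) + 2^(-3) + 2^(-4) + 2^(-5) + 2^(-5) + 2^(-5)
    = 0.5 + 0.5 + 0.25 + 0.125 + 0.0625 + 0.03125 + 0.03125 + 0.03125
    = 49/32 = 1.53125
Since 1.53125 > 1, Kraft's inequality is NOT satisfied.
A prefix code with these lengths CANNOT exist.

Kraft sum = 1.53125. Not satisfied.


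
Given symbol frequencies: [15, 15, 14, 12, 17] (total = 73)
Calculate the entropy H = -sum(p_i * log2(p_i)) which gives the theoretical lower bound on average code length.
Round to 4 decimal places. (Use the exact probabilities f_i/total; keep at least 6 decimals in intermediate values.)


Per-symbol terms -p_i * log2(p_i) with p_i = f_i/73:
  p = 15/73 = 0.205479: log2(p) = -2.282934, -p*log2(p) = 0.469096
  p = 15/73 = 0.205479: log2(p) = -2.282934, -p*log2(p) = 0.469096
  p = 14/73 = 0.191781: log2(p) = -2.382470, -p*log2(p) = 0.456912
  p = 12/73 = 0.164384: log2(p) = -2.604862, -p*log2(p) = 0.428197
  p = 17/73 = 0.232877: log2(p) = -2.102362, -p*log2(p) = 0.489591
H = 0.469096 + 0.469096 + 0.456912 + 0.428197 + 0.489591 = 2.312892

H = 2.3129 bits/symbol


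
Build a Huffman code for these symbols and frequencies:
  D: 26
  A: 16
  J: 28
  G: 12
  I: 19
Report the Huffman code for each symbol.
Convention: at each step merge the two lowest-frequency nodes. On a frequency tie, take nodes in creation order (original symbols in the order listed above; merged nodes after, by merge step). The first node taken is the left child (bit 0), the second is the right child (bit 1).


Huffman tree construction:
Step 1: Merge G(12) + A(16) = 28
Step 2: Merge I(19) + D(26) = 45
Step 3: Merge J(28) + (G+A)(28) = 56
Step 4: Merge (I+D)(45) + (J+(G+A))(56) = 101
Read each symbol's code off the tree from the root (left child = 0, right child = 1).

Codes:
  D: 01 (length 2)
  A: 111 (length 3)
  J: 10 (length 2)
  G: 110 (length 3)
  I: 00 (length 2)
Average code length: 230/101 = 2.2772 bits/symbol


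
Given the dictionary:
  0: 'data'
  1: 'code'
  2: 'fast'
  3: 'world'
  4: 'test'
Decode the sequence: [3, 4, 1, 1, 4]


Look up each index in the dictionary:
  3 -> 'world'
  4 -> 'test'
  1 -> 'code'
  1 -> 'code'
  4 -> 'test'

Decoded: "world test code code test"


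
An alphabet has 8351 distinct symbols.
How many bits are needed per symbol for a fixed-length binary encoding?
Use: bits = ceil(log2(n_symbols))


log2(8351) = 13.0277
Bracket: 2^13 = 8192 < 8351 <= 2^14 = 16384
So ceil(log2(8351)) = 14

bits = ceil(log2(8351)) = ceil(13.0277) = 14 bits


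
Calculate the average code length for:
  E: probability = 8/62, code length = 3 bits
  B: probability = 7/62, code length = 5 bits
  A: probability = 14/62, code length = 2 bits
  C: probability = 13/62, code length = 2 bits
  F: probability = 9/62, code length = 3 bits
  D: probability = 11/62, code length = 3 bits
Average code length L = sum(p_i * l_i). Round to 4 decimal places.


Weighted contributions p_i * l_i:
  E: (8/62) * 3 = 24/62
  B: (7/62) * 5 = 35/62
  A: (14/62) * 2 = 28/62
  C: (13/62) * 2 = 26/62
  F: (9/62) * 3 = 27/62
  D: (11/62) * 3 = 33/62
Sum = (24 + 35 + 28 + 26 + 27 + 33)/62 = 173/62

L = 173/62 = 2.7903 bits/symbol


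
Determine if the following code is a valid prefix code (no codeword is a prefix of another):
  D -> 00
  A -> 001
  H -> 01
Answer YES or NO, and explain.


Checking each pair (does one codeword prefix another?):
  D='00' vs A='001': prefix -- VIOLATION

NO -- this is NOT a valid prefix code. D (00) is a prefix of A (001).


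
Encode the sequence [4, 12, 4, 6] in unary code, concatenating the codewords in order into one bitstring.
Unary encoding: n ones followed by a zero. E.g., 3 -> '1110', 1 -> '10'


Encode each number as n ones followed by a terminating 0:
  4 -> 11110 (5 bits)
  12 -> 1111111111110 (13 bits)
  4 -> 11110 (5 bits)
  6 -> 1111110 (7 bits)
Total length = 5 + 13 + 5 + 7 = 30 bits.

Unary([4, 12, 4, 6]) = 111101111111111110111101111110 (30 bits)


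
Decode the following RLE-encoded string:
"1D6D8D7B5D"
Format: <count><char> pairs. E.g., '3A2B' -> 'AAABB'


Expanding each <count><char> pair:
  1D -> 'D'
  6D -> 'DDDDDD'
  8D -> 'DDDDDDDD'
  7B -> 'BBBBBBB'
  5D -> 'DDDDD'

Decoded = DDDDDDDDDDDDDDDBBBBBBBDDDDD


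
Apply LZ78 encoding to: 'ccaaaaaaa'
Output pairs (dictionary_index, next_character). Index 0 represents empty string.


LZ78 encoding steps:
Dictionary: {0: ''}
Step 1: w='' (idx 0), next='c' -> output (0, 'c'), add 'c' as idx 1
Step 2: w='c' (idx 1), next='a' -> output (1, 'a'), add 'ca' as idx 2
Step 3: w='' (idx 0), next='a' -> output (0, 'a'), add 'a' as idx 3
Step 4: w='a' (idx 3), next='a' -> output (3, 'a'), add 'aa' as idx 4
Step 5: w='aa' (idx 4), next='a' -> output (4, 'a'), add 'aaa' as idx 5


Encoded: [(0, 'c'), (1, 'a'), (0, 'a'), (3, 'a'), (4, 'a')]


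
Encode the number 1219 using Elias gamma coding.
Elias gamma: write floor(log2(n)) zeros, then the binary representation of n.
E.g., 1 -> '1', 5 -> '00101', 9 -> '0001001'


num_bits = floor(log2(1219)) + 1 = 11
leading_zeros = num_bits - 1 = 10
binary(1219) = 10011000011

Elias gamma(1219) = '0000000000' + '10011000011' = 000000000010011000011 (21 bits)


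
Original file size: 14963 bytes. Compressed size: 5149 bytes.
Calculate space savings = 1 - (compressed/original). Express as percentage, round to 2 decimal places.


ratio = compressed/original = 5149/14963 = 0.344115
savings = 1 - ratio = 1 - 0.344115 = 0.655885
as a percentage: 0.655885 * 100 = 65.59%

Space savings = 1 - 5149/14963 = 65.59%


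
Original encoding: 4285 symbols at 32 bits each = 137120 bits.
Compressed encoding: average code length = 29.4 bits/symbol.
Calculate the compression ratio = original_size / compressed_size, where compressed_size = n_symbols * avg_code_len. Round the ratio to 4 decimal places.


original_size = n_symbols * orig_bits = 4285 * 32 = 137120 bits
compressed_size = n_symbols * avg_code_len = 4285 * 29.4 = 125979.0 bits
ratio = original_size / compressed_size = 137120 / 125979.0 = 1.0884

Compression ratio = 1.0884


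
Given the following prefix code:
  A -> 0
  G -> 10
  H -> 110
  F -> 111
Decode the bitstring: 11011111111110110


Decoding step by step:
Bits 110 -> H
Bits 111 -> F
Bits 111 -> F
Bits 111 -> F
Bits 10 -> G
Bits 110 -> H


Decoded message: HFFFGH


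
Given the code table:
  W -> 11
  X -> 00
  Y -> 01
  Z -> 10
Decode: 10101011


Decoding:
10 -> Z
10 -> Z
10 -> Z
11 -> W


Result: ZZZW


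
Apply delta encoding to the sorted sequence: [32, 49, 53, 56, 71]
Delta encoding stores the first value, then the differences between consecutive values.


First value: 32
Deltas:
  49 - 32 = 17
  53 - 49 = 4
  56 - 53 = 3
  71 - 56 = 15


Delta encoded: [32, 17, 4, 3, 15]


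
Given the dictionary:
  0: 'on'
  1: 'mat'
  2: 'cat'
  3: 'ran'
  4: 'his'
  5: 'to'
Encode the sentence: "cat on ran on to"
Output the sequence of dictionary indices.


Look up each word in the dictionary:
  'cat' -> 2
  'on' -> 0
  'ran' -> 3
  'on' -> 0
  'to' -> 5

Encoded: [2, 0, 3, 0, 5]


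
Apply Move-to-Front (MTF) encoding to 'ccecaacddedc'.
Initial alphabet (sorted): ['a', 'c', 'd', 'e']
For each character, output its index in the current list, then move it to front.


MTF encoding:
'c': index 1 in ['a', 'c', 'd', 'e'] -> ['c', 'a', 'd', 'e']
'c': index 0 in ['c', 'a', 'd', 'e'] -> ['c', 'a', 'd', 'e']
'e': index 3 in ['c', 'a', 'd', 'e'] -> ['e', 'c', 'a', 'd']
'c': index 1 in ['e', 'c', 'a', 'd'] -> ['c', 'e', 'a', 'd']
'a': index 2 in ['c', 'e', 'a', 'd'] -> ['a', 'c', 'e', 'd']
'a': index 0 in ['a', 'c', 'e', 'd'] -> ['a', 'c', 'e', 'd']
'c': index 1 in ['a', 'c', 'e', 'd'] -> ['c', 'a', 'e', 'd']
'd': index 3 in ['c', 'a', 'e', 'd'] -> ['d', 'c', 'a', 'e']
'd': index 0 in ['d', 'c', 'a', 'e'] -> ['d', 'c', 'a', 'e']
'e': index 3 in ['d', 'c', 'a', 'e'] -> ['e', 'd', 'c', 'a']
'd': index 1 in ['e', 'd', 'c', 'a'] -> ['d', 'e', 'c', 'a']
'c': index 2 in ['d', 'e', 'c', 'a'] -> ['c', 'd', 'e', 'a']


Output: [1, 0, 3, 1, 2, 0, 1, 3, 0, 3, 1, 2]


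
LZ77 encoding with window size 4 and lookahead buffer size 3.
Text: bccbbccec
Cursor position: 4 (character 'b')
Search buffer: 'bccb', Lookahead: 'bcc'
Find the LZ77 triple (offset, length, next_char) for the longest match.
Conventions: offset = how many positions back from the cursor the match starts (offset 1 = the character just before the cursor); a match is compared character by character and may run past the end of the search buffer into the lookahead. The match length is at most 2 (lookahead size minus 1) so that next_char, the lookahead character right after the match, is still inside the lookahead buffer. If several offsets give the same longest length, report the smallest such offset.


Try each offset into the search buffer:
  offset=1 (pos 3, char 'b'): match length 1
  offset=2 (pos 2, char 'c'): match length 0
  offset=3 (pos 1, char 'c'): match length 0
  offset=4 (pos 0, char 'b'): match length 2
Longest match has length 2 at offset 4.
next_char = character at position 4 + 2 = 6 -> 'c'

Best match: offset=4, length=2 (matching 'bc' starting at position 0)
LZ77 triple: (4, 2, 'c')


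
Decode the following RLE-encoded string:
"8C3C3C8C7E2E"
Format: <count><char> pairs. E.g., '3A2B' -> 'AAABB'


Expanding each <count><char> pair:
  8C -> 'CCCCCCCC'
  3C -> 'CCC'
  3C -> 'CCC'
  8C -> 'CCCCCCCC'
  7E -> 'EEEEEEE'
  2E -> 'EE'

Decoded = CCCCCCCCCCCCCCCCCCCCCCEEEEEEEEE


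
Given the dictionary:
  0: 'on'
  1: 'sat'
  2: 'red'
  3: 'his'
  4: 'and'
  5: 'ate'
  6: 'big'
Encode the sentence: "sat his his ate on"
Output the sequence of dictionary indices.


Look up each word in the dictionary:
  'sat' -> 1
  'his' -> 3
  'his' -> 3
  'ate' -> 5
  'on' -> 0

Encoded: [1, 3, 3, 5, 0]


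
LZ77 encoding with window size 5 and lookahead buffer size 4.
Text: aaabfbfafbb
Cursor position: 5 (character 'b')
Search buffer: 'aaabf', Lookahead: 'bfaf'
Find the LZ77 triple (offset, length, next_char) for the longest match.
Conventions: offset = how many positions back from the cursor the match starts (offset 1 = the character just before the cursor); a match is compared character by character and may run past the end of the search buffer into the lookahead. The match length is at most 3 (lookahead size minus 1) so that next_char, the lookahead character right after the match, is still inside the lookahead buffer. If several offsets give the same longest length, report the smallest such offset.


Try each offset into the search buffer:
  offset=1 (pos 4, char 'f'): match length 0
  offset=2 (pos 3, char 'b'): match length 2
  offset=3 (pos 2, char 'a'): match length 0
  offset=4 (pos 1, char 'a'): match length 0
  offset=5 (pos 0, char 'a'): match length 0
Longest match has length 2 at offset 2.
next_char = character at position 5 + 2 = 7 -> 'a'

Best match: offset=2, length=2 (matching 'bf' starting at position 3)
LZ77 triple: (2, 2, 'a')


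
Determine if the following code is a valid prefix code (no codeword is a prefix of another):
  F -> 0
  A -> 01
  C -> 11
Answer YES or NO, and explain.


Checking each pair (does one codeword prefix another?):
  F='0' vs A='01': prefix -- VIOLATION

NO -- this is NOT a valid prefix code. F (0) is a prefix of A (01).


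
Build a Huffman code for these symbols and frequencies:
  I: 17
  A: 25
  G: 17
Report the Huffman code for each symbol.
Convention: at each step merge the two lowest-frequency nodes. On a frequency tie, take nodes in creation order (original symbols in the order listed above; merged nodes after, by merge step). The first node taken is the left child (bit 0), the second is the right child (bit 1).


Huffman tree construction:
Step 1: Merge I(17) + G(17) = 34
Step 2: Merge A(25) + (I+G)(34) = 59
Read each symbol's code off the tree from the root (left child = 0, right child = 1).

Codes:
  I: 10 (length 2)
  A: 0 (length 1)
  G: 11 (length 2)
Average code length: 93/59 = 1.5763 bits/symbol


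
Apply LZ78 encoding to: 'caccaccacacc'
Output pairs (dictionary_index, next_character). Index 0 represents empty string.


LZ78 encoding steps:
Dictionary: {0: ''}
Step 1: w='' (idx 0), next='c' -> output (0, 'c'), add 'c' as idx 1
Step 2: w='' (idx 0), next='a' -> output (0, 'a'), add 'a' as idx 2
Step 3: w='c' (idx 1), next='c' -> output (1, 'c'), add 'cc' as idx 3
Step 4: w='a' (idx 2), next='c' -> output (2, 'c'), add 'ac' as idx 4
Step 5: w='c' (idx 1), next='a' -> output (1, 'a'), add 'ca' as idx 5
Step 6: w='ca' (idx 5), next='c' -> output (5, 'c'), add 'cac' as idx 6
Step 7: w='c' (idx 1), end of input -> output (1, '')


Encoded: [(0, 'c'), (0, 'a'), (1, 'c'), (2, 'c'), (1, 'a'), (5, 'c'), (1, '')]


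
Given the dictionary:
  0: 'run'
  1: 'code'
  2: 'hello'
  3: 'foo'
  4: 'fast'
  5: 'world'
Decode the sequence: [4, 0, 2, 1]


Look up each index in the dictionary:
  4 -> 'fast'
  0 -> 'run'
  2 -> 'hello'
  1 -> 'code'

Decoded: "fast run hello code"


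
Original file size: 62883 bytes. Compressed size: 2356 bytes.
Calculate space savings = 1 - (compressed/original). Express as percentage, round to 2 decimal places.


ratio = compressed/original = 2356/62883 = 0.037466
savings = 1 - ratio = 1 - 0.037466 = 0.962534
as a percentage: 0.962534 * 100 = 96.25%

Space savings = 1 - 2356/62883 = 96.25%


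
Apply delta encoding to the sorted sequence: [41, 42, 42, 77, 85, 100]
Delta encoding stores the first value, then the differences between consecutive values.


First value: 41
Deltas:
  42 - 41 = 1
  42 - 42 = 0
  77 - 42 = 35
  85 - 77 = 8
  100 - 85 = 15


Delta encoded: [41, 1, 0, 35, 8, 15]


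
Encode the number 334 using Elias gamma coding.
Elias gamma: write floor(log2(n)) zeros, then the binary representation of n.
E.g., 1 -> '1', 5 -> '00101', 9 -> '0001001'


num_bits = floor(log2(334)) + 1 = 9
leading_zeros = num_bits - 1 = 8
binary(334) = 101001110

Elias gamma(334) = '00000000' + '101001110' = 00000000101001110 (17 bits)


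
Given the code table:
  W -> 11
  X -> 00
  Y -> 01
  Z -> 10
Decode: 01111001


Decoding:
01 -> Y
11 -> W
10 -> Z
01 -> Y


Result: YWZY


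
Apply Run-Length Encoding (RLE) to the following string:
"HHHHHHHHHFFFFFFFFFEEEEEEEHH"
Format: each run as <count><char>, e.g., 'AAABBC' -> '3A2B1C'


Scanning runs left to right:
  i=0: run of 'H' x 9 -> '9H'
  i=9: run of 'F' x 9 -> '9F'
  i=18: run of 'E' x 7 -> '7E'
  i=25: run of 'H' x 2 -> '2H'

RLE = 9H9F7E2H


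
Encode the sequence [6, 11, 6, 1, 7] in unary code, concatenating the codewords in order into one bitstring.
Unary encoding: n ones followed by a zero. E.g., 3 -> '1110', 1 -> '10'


Encode each number as n ones followed by a terminating 0:
  6 -> 1111110 (7 bits)
  11 -> 111111111110 (12 bits)
  6 -> 1111110 (7 bits)
  1 -> 10 (2 bits)
  7 -> 11111110 (8 bits)
Total length = 7 + 12 + 7 + 2 + 8 = 36 bits.

Unary([6, 11, 6, 1, 7]) = 111111011111111111011111101011111110 (36 bits)


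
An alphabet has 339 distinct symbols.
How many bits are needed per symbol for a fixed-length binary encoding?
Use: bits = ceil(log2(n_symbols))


log2(339) = 8.4051
Bracket: 2^8 = 256 < 339 <= 2^9 = 512
So ceil(log2(339)) = 9

bits = ceil(log2(339)) = ceil(8.4051) = 9 bits


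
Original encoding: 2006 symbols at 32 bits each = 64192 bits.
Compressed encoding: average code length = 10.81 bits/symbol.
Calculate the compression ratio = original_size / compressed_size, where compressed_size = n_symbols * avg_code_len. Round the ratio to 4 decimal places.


original_size = n_symbols * orig_bits = 2006 * 32 = 64192 bits
compressed_size = n_symbols * avg_code_len = 2006 * 10.81 = 21684.86 bits
ratio = original_size / compressed_size = 64192 / 21684.86 = 2.9602

Compression ratio = 2.9602


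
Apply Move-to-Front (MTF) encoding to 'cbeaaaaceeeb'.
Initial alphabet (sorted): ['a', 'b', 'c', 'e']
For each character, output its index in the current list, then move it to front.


MTF encoding:
'c': index 2 in ['a', 'b', 'c', 'e'] -> ['c', 'a', 'b', 'e']
'b': index 2 in ['c', 'a', 'b', 'e'] -> ['b', 'c', 'a', 'e']
'e': index 3 in ['b', 'c', 'a', 'e'] -> ['e', 'b', 'c', 'a']
'a': index 3 in ['e', 'b', 'c', 'a'] -> ['a', 'e', 'b', 'c']
'a': index 0 in ['a', 'e', 'b', 'c'] -> ['a', 'e', 'b', 'c']
'a': index 0 in ['a', 'e', 'b', 'c'] -> ['a', 'e', 'b', 'c']
'a': index 0 in ['a', 'e', 'b', 'c'] -> ['a', 'e', 'b', 'c']
'c': index 3 in ['a', 'e', 'b', 'c'] -> ['c', 'a', 'e', 'b']
'e': index 2 in ['c', 'a', 'e', 'b'] -> ['e', 'c', 'a', 'b']
'e': index 0 in ['e', 'c', 'a', 'b'] -> ['e', 'c', 'a', 'b']
'e': index 0 in ['e', 'c', 'a', 'b'] -> ['e', 'c', 'a', 'b']
'b': index 3 in ['e', 'c', 'a', 'b'] -> ['b', 'e', 'c', 'a']


Output: [2, 2, 3, 3, 0, 0, 0, 3, 2, 0, 0, 3]


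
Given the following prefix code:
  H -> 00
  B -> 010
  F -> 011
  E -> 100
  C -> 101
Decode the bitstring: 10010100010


Decoding step by step:
Bits 100 -> E
Bits 101 -> C
Bits 00 -> H
Bits 010 -> B


Decoded message: ECHB


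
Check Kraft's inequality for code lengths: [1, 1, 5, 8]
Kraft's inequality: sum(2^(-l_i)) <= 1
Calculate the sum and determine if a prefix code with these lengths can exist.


Sum = 2^(-1) + 2^(-1) + 2^(-5) + 2^(-8)
    = 0.5 + 0.5 + 0.03125 + 0.00390625
    = 265/256 = 1.03515625
Since 1.03515625 > 1, Kraft's inequality is NOT satisfied.
A prefix code with these lengths CANNOT exist.

Kraft sum = 1.03515625. Not satisfied.


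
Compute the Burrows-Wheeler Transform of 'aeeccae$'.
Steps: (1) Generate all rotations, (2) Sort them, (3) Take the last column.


Rotations (sorted):
  0: $aeeccae -> last char: e
  1: ae$aeecc -> last char: c
  2: aeeccae$ -> last char: $
  3: cae$aeec -> last char: c
  4: ccae$aee -> last char: e
  5: e$aeecca -> last char: a
  6: eccae$ae -> last char: e
  7: eeccae$a -> last char: a


BWT = ec$ceaea


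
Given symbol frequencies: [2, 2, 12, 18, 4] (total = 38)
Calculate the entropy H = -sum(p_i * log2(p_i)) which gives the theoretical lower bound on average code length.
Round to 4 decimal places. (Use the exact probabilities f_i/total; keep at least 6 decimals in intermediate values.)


Per-symbol terms -p_i * log2(p_i) with p_i = f_i/38:
  p = 2/38 = 0.052632: log2(p) = -4.247928, -p*log2(p) = 0.223575
  p = 2/38 = 0.052632: log2(p) = -4.247928, -p*log2(p) = 0.223575
  p = 12/38 = 0.315789: log2(p) = -1.662965, -p*log2(p) = 0.525147
  p = 18/38 = 0.473684: log2(p) = -1.078003, -p*log2(p) = 0.510633
  p = 4/38 = 0.105263: log2(p) = -3.247928, -p*log2(p) = 0.341887
H = 0.223575 + 0.223575 + 0.525147 + 0.510633 + 0.341887 = 1.824817

H = 1.8248 bits/symbol


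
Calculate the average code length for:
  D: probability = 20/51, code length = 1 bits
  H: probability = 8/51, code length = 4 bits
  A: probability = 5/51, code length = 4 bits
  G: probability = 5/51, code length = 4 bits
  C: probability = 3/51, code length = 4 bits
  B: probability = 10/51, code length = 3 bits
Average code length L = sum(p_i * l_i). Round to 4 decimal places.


Weighted contributions p_i * l_i:
  D: (20/51) * 1 = 20/51
  H: (8/51) * 4 = 32/51
  A: (5/51) * 4 = 20/51
  G: (5/51) * 4 = 20/51
  C: (3/51) * 4 = 12/51
  B: (10/51) * 3 = 30/51
Sum = (20 + 32 + 20 + 20 + 12 + 30)/51 = 134/51

L = 134/51 = 2.6275 bits/symbol


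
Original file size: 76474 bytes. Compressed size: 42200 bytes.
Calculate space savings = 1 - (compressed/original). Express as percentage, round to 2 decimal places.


ratio = compressed/original = 42200/76474 = 0.551822
savings = 1 - ratio = 1 - 0.551822 = 0.448178
as a percentage: 0.448178 * 100 = 44.82%

Space savings = 1 - 42200/76474 = 44.82%


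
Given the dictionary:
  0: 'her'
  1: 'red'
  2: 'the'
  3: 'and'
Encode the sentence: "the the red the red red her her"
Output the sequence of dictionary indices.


Look up each word in the dictionary:
  'the' -> 2
  'the' -> 2
  'red' -> 1
  'the' -> 2
  'red' -> 1
  'red' -> 1
  'her' -> 0
  'her' -> 0

Encoded: [2, 2, 1, 2, 1, 1, 0, 0]


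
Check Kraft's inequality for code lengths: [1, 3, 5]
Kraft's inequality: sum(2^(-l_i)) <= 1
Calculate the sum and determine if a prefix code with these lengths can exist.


Sum = 2^(-1) + 2^(-3) + 2^(-5)
    = 0.5 + 0.125 + 0.03125
    = 21/32 = 0.65625
Since 0.65625 <= 1, Kraft's inequality IS satisfied.
A prefix code with these lengths CAN exist.

Kraft sum = 0.65625. Satisfied.


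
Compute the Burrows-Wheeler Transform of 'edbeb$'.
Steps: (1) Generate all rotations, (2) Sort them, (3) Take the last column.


Rotations (sorted):
  0: $edbeb -> last char: b
  1: b$edbe -> last char: e
  2: beb$ed -> last char: d
  3: dbeb$e -> last char: e
  4: eb$edb -> last char: b
  5: edbeb$ -> last char: $


BWT = bedeb$


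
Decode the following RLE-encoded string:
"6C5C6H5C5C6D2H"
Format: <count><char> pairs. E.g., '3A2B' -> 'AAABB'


Expanding each <count><char> pair:
  6C -> 'CCCCCC'
  5C -> 'CCCCC'
  6H -> 'HHHHHH'
  5C -> 'CCCCC'
  5C -> 'CCCCC'
  6D -> 'DDDDDD'
  2H -> 'HH'

Decoded = CCCCCCCCCCCHHHHHHCCCCCCCCCCDDDDDDHH


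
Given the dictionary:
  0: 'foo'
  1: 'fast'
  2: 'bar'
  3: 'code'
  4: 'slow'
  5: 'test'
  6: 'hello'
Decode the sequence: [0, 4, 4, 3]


Look up each index in the dictionary:
  0 -> 'foo'
  4 -> 'slow'
  4 -> 'slow'
  3 -> 'code'

Decoded: "foo slow slow code"


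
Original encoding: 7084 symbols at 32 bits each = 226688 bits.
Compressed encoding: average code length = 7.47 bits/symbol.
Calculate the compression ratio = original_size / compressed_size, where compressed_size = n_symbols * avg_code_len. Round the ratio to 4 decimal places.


original_size = n_symbols * orig_bits = 7084 * 32 = 226688 bits
compressed_size = n_symbols * avg_code_len = 7084 * 7.47 = 52917.48 bits
ratio = original_size / compressed_size = 226688 / 52917.48 = 4.2838

Compression ratio = 4.2838


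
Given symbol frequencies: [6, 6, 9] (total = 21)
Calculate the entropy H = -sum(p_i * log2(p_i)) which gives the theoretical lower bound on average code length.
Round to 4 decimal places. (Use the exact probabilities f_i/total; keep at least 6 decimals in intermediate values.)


Per-symbol terms -p_i * log2(p_i) with p_i = f_i/21:
  p = 6/21 = 0.285714: log2(p) = -1.807355, -p*log2(p) = 0.516387
  p = 6/21 = 0.285714: log2(p) = -1.807355, -p*log2(p) = 0.516387
  p = 9/21 = 0.428571: log2(p) = -1.222392, -p*log2(p) = 0.523882
H = 0.516387 + 0.516387 + 0.523882 = 1.556656

H = 1.5567 bits/symbol


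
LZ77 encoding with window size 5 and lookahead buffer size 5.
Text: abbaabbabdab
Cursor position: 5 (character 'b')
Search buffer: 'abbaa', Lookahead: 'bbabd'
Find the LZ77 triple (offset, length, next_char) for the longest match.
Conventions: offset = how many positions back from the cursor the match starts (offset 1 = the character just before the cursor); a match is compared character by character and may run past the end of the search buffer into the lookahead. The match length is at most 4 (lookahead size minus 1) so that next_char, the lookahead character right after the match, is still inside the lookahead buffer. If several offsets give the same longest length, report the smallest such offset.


Try each offset into the search buffer:
  offset=1 (pos 4, char 'a'): match length 0
  offset=2 (pos 3, char 'a'): match length 0
  offset=3 (pos 2, char 'b'): match length 1
  offset=4 (pos 1, char 'b'): match length 3
  offset=5 (pos 0, char 'a'): match length 0
Longest match has length 3 at offset 4.
next_char = character at position 5 + 3 = 8 -> 'b'

Best match: offset=4, length=3 (matching 'bba' starting at position 1)
LZ77 triple: (4, 3, 'b')


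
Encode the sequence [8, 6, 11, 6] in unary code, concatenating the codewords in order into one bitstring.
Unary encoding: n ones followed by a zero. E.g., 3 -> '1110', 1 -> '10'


Encode each number as n ones followed by a terminating 0:
  8 -> 111111110 (9 bits)
  6 -> 1111110 (7 bits)
  11 -> 111111111110 (12 bits)
  6 -> 1111110 (7 bits)
Total length = 9 + 7 + 12 + 7 = 35 bits.

Unary([8, 6, 11, 6]) = 11111111011111101111111111101111110 (35 bits)


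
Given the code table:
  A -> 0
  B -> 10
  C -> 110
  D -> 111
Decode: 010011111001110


Decoding:
0 -> A
10 -> B
0 -> A
111 -> D
110 -> C
0 -> A
111 -> D
0 -> A


Result: ABADCADA


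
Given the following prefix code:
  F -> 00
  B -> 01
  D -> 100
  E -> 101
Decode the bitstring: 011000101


Decoding step by step:
Bits 01 -> B
Bits 100 -> D
Bits 01 -> B
Bits 01 -> B


Decoded message: BDBB


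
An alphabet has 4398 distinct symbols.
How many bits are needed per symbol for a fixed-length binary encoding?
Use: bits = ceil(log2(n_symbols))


log2(4398) = 12.1026
Bracket: 2^12 = 4096 < 4398 <= 2^13 = 8192
So ceil(log2(4398)) = 13

bits = ceil(log2(4398)) = ceil(12.1026) = 13 bits


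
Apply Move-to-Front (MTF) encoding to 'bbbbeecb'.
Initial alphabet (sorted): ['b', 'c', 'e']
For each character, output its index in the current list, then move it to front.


MTF encoding:
'b': index 0 in ['b', 'c', 'e'] -> ['b', 'c', 'e']
'b': index 0 in ['b', 'c', 'e'] -> ['b', 'c', 'e']
'b': index 0 in ['b', 'c', 'e'] -> ['b', 'c', 'e']
'b': index 0 in ['b', 'c', 'e'] -> ['b', 'c', 'e']
'e': index 2 in ['b', 'c', 'e'] -> ['e', 'b', 'c']
'e': index 0 in ['e', 'b', 'c'] -> ['e', 'b', 'c']
'c': index 2 in ['e', 'b', 'c'] -> ['c', 'e', 'b']
'b': index 2 in ['c', 'e', 'b'] -> ['b', 'c', 'e']


Output: [0, 0, 0, 0, 2, 0, 2, 2]


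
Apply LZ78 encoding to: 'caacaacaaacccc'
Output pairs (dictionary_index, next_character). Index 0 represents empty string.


LZ78 encoding steps:
Dictionary: {0: ''}
Step 1: w='' (idx 0), next='c' -> output (0, 'c'), add 'c' as idx 1
Step 2: w='' (idx 0), next='a' -> output (0, 'a'), add 'a' as idx 2
Step 3: w='a' (idx 2), next='c' -> output (2, 'c'), add 'ac' as idx 3
Step 4: w='a' (idx 2), next='a' -> output (2, 'a'), add 'aa' as idx 4
Step 5: w='c' (idx 1), next='a' -> output (1, 'a'), add 'ca' as idx 5
Step 6: w='aa' (idx 4), next='c' -> output (4, 'c'), add 'aac' as idx 6
Step 7: w='c' (idx 1), next='c' -> output (1, 'c'), add 'cc' as idx 7
Step 8: w='c' (idx 1), end of input -> output (1, '')


Encoded: [(0, 'c'), (0, 'a'), (2, 'c'), (2, 'a'), (1, 'a'), (4, 'c'), (1, 'c'), (1, '')]


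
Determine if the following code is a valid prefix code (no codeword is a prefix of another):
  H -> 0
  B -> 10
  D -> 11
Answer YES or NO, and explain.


Checking each pair (does one codeword prefix another?):
  H='0' vs B='10': no prefix
  H='0' vs D='11': no prefix
  B='10' vs H='0': no prefix
  B='10' vs D='11': no prefix
  D='11' vs H='0': no prefix
  D='11' vs B='10': no prefix
No violation found over all pairs.

YES -- this is a valid prefix code. No codeword is a prefix of any other codeword.


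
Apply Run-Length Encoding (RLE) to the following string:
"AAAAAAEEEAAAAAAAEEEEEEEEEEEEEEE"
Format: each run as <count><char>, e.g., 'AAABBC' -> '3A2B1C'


Scanning runs left to right:
  i=0: run of 'A' x 6 -> '6A'
  i=6: run of 'E' x 3 -> '3E'
  i=9: run of 'A' x 7 -> '7A'
  i=16: run of 'E' x 15 -> '15E'

RLE = 6A3E7A15E


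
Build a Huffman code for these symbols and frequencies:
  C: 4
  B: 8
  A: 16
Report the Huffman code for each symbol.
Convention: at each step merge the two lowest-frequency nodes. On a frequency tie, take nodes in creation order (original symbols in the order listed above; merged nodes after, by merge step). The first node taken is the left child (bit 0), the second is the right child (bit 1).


Huffman tree construction:
Step 1: Merge C(4) + B(8) = 12
Step 2: Merge (C+B)(12) + A(16) = 28
Read each symbol's code off the tree from the root (left child = 0, right child = 1).

Codes:
  C: 00 (length 2)
  B: 01 (length 2)
  A: 1 (length 1)
Average code length: 40/28 = 1.4286 bits/symbol


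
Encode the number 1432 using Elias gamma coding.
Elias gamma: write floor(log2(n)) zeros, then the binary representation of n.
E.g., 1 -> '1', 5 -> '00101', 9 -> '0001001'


num_bits = floor(log2(1432)) + 1 = 11
leading_zeros = num_bits - 1 = 10
binary(1432) = 10110011000

Elias gamma(1432) = '0000000000' + '10110011000' = 000000000010110011000 (21 bits)


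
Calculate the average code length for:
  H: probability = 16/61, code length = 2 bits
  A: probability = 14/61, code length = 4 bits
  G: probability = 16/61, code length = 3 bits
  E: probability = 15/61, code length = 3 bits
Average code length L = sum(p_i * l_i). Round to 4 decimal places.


Weighted contributions p_i * l_i:
  H: (16/61) * 2 = 32/61
  A: (14/61) * 4 = 56/61
  G: (16/61) * 3 = 48/61
  E: (15/61) * 3 = 45/61
Sum = (32 + 56 + 48 + 45)/61 = 181/61

L = 181/61 = 2.9672 bits/symbol


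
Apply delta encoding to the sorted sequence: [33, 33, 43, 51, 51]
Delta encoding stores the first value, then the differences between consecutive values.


First value: 33
Deltas:
  33 - 33 = 0
  43 - 33 = 10
  51 - 43 = 8
  51 - 51 = 0


Delta encoded: [33, 0, 10, 8, 0]


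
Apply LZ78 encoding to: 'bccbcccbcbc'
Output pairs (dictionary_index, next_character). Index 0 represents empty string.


LZ78 encoding steps:
Dictionary: {0: ''}
Step 1: w='' (idx 0), next='b' -> output (0, 'b'), add 'b' as idx 1
Step 2: w='' (idx 0), next='c' -> output (0, 'c'), add 'c' as idx 2
Step 3: w='c' (idx 2), next='b' -> output (2, 'b'), add 'cb' as idx 3
Step 4: w='c' (idx 2), next='c' -> output (2, 'c'), add 'cc' as idx 4
Step 5: w='cb' (idx 3), next='c' -> output (3, 'c'), add 'cbc' as idx 5
Step 6: w='b' (idx 1), next='c' -> output (1, 'c'), add 'bc' as idx 6


Encoded: [(0, 'b'), (0, 'c'), (2, 'b'), (2, 'c'), (3, 'c'), (1, 'c')]


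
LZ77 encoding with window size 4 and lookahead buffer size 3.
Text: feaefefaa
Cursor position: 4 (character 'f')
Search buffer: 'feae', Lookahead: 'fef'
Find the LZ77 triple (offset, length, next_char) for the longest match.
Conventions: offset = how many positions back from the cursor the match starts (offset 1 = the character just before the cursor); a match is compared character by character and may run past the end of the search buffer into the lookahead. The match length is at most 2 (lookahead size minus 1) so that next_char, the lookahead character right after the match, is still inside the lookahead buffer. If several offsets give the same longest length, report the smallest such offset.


Try each offset into the search buffer:
  offset=1 (pos 3, char 'e'): match length 0
  offset=2 (pos 2, char 'a'): match length 0
  offset=3 (pos 1, char 'e'): match length 0
  offset=4 (pos 0, char 'f'): match length 2
Longest match has length 2 at offset 4.
next_char = character at position 4 + 2 = 6 -> 'f'

Best match: offset=4, length=2 (matching 'fe' starting at position 0)
LZ77 triple: (4, 2, 'f')


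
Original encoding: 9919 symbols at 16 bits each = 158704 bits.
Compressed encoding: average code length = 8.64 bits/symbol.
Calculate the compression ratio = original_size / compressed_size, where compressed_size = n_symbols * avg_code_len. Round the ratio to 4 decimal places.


original_size = n_symbols * orig_bits = 9919 * 16 = 158704 bits
compressed_size = n_symbols * avg_code_len = 9919 * 8.64 = 85700.16 bits
ratio = original_size / compressed_size = 158704 / 85700.16 = 1.8519

Compression ratio = 1.8519


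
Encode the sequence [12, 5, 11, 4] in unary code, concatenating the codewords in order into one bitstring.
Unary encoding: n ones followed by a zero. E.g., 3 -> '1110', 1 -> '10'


Encode each number as n ones followed by a terminating 0:
  12 -> 1111111111110 (13 bits)
  5 -> 111110 (6 bits)
  11 -> 111111111110 (12 bits)
  4 -> 11110 (5 bits)
Total length = 13 + 6 + 12 + 5 = 36 bits.

Unary([12, 5, 11, 4]) = 111111111111011111011111111111011110 (36 bits)


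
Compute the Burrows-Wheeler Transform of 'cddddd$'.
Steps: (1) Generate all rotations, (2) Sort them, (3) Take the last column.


Rotations (sorted):
  0: $cddddd -> last char: d
  1: cddddd$ -> last char: $
  2: d$cdddd -> last char: d
  3: dd$cddd -> last char: d
  4: ddd$cdd -> last char: d
  5: dddd$cd -> last char: d
  6: ddddd$c -> last char: c


BWT = d$ddddc


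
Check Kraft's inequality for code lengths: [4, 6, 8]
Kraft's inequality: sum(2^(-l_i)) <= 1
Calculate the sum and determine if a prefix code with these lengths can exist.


Sum = 2^(-4) + 2^(-6) + 2^(-8)
    = 0.0625 + 0.015625 + 0.00390625
    = 21/256 = 0.08203125
Since 0.08203125 <= 1, Kraft's inequality IS satisfied.
A prefix code with these lengths CAN exist.

Kraft sum = 0.08203125. Satisfied.


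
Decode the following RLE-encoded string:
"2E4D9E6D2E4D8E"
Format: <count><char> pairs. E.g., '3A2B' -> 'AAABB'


Expanding each <count><char> pair:
  2E -> 'EE'
  4D -> 'DDDD'
  9E -> 'EEEEEEEEE'
  6D -> 'DDDDDD'
  2E -> 'EE'
  4D -> 'DDDD'
  8E -> 'EEEEEEEE'

Decoded = EEDDDDEEEEEEEEEDDDDDDEEDDDDEEEEEEEE


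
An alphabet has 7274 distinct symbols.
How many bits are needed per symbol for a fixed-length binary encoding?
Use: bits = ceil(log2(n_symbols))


log2(7274) = 12.8285
Bracket: 2^12 = 4096 < 7274 <= 2^13 = 8192
So ceil(log2(7274)) = 13

bits = ceil(log2(7274)) = ceil(12.8285) = 13 bits


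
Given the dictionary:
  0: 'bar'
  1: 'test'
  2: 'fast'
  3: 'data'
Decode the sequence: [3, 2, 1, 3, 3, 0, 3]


Look up each index in the dictionary:
  3 -> 'data'
  2 -> 'fast'
  1 -> 'test'
  3 -> 'data'
  3 -> 'data'
  0 -> 'bar'
  3 -> 'data'

Decoded: "data fast test data data bar data"


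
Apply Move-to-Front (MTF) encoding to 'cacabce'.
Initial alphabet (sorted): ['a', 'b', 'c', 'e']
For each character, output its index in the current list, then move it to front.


MTF encoding:
'c': index 2 in ['a', 'b', 'c', 'e'] -> ['c', 'a', 'b', 'e']
'a': index 1 in ['c', 'a', 'b', 'e'] -> ['a', 'c', 'b', 'e']
'c': index 1 in ['a', 'c', 'b', 'e'] -> ['c', 'a', 'b', 'e']
'a': index 1 in ['c', 'a', 'b', 'e'] -> ['a', 'c', 'b', 'e']
'b': index 2 in ['a', 'c', 'b', 'e'] -> ['b', 'a', 'c', 'e']
'c': index 2 in ['b', 'a', 'c', 'e'] -> ['c', 'b', 'a', 'e']
'e': index 3 in ['c', 'b', 'a', 'e'] -> ['e', 'c', 'b', 'a']


Output: [2, 1, 1, 1, 2, 2, 3]


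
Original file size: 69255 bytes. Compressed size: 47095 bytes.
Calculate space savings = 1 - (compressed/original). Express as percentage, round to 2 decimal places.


ratio = compressed/original = 47095/69255 = 0.680023
savings = 1 - ratio = 1 - 0.680023 = 0.319977
as a percentage: 0.319977 * 100 = 32.0%

Space savings = 1 - 47095/69255 = 32.0%


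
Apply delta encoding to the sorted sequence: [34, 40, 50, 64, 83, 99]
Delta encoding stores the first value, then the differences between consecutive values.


First value: 34
Deltas:
  40 - 34 = 6
  50 - 40 = 10
  64 - 50 = 14
  83 - 64 = 19
  99 - 83 = 16


Delta encoded: [34, 6, 10, 14, 19, 16]


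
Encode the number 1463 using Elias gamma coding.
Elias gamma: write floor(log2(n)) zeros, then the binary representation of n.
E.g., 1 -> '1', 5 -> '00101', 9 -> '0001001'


num_bits = floor(log2(1463)) + 1 = 11
leading_zeros = num_bits - 1 = 10
binary(1463) = 10110110111

Elias gamma(1463) = '0000000000' + '10110110111' = 000000000010110110111 (21 bits)


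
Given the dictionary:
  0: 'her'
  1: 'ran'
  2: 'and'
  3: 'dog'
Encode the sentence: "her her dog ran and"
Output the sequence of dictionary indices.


Look up each word in the dictionary:
  'her' -> 0
  'her' -> 0
  'dog' -> 3
  'ran' -> 1
  'and' -> 2

Encoded: [0, 0, 3, 1, 2]


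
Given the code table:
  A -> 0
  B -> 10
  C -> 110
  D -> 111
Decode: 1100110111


Decoding:
110 -> C
0 -> A
110 -> C
111 -> D


Result: CACD


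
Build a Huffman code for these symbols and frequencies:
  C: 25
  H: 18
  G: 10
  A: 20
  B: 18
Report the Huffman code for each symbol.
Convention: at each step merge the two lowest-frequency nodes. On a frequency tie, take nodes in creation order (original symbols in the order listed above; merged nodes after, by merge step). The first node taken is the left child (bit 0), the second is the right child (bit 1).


Huffman tree construction:
Step 1: Merge G(10) + H(18) = 28
Step 2: Merge B(18) + A(20) = 38
Step 3: Merge C(25) + (G+H)(28) = 53
Step 4: Merge (B+A)(38) + (C+(G+H))(53) = 91
Read each symbol's code off the tree from the root (left child = 0, right child = 1).

Codes:
  C: 10 (length 2)
  H: 111 (length 3)
  G: 110 (length 3)
  A: 01 (length 2)
  B: 00 (length 2)
Average code length: 210/91 = 2.3077 bits/symbol


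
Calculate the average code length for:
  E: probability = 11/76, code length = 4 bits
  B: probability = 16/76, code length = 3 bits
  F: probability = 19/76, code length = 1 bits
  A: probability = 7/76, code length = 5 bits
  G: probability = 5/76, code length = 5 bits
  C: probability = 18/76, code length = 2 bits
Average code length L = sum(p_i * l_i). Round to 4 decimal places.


Weighted contributions p_i * l_i:
  E: (11/76) * 4 = 44/76
  B: (16/76) * 3 = 48/76
  F: (19/76) * 1 = 19/76
  A: (7/76) * 5 = 35/76
  G: (5/76) * 5 = 25/76
  C: (18/76) * 2 = 36/76
Sum = (44 + 48 + 19 + 35 + 25 + 36)/76 = 207/76

L = 207/76 = 2.7237 bits/symbol


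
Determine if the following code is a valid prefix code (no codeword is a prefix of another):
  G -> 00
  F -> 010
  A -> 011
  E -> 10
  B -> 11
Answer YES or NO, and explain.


Checking each pair (does one codeword prefix another?):
  G='00' vs F='010': no prefix
  G='00' vs A='011': no prefix
  G='00' vs E='10': no prefix
  G='00' vs B='11': no prefix
  F='010' vs G='00': no prefix
  F='010' vs A='011': no prefix
  F='010' vs E='10': no prefix
  F='010' vs B='11': no prefix
  A='011' vs G='00': no prefix
  A='011' vs F='010': no prefix
  A='011' vs E='10': no prefix
  A='011' vs B='11': no prefix
  E='10' vs G='00': no prefix
  E='10' vs F='010': no prefix
  E='10' vs A='011': no prefix
  E='10' vs B='11': no prefix
  B='11' vs G='00': no prefix
  B='11' vs F='010': no prefix
  B='11' vs A='011': no prefix
  B='11' vs E='10': no prefix
No violation found over all pairs.

YES -- this is a valid prefix code. No codeword is a prefix of any other codeword.


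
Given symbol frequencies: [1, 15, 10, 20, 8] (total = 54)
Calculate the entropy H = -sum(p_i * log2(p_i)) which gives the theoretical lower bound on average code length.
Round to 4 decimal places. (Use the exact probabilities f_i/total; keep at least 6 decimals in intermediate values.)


Per-symbol terms -p_i * log2(p_i) with p_i = f_i/54:
  p = 1/54 = 0.018519: log2(p) = -5.754888, -p*log2(p) = 0.106572
  p = 15/54 = 0.277778: log2(p) = -1.847997, -p*log2(p) = 0.513332
  p = 10/54 = 0.185185: log2(p) = -2.432959, -p*log2(p) = 0.450548
  p = 20/54 = 0.370370: log2(p) = -1.432959, -p*log2(p) = 0.530726
  p = 8/54 = 0.148148: log2(p) = -2.754888, -p*log2(p) = 0.408131
H = 0.106572 + 0.513332 + 0.450548 + 0.530726 + 0.408131 = 2.009309

H = 2.0093 bits/symbol


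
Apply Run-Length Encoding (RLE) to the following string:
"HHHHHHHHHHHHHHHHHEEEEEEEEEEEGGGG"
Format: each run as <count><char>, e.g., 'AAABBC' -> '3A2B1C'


Scanning runs left to right:
  i=0: run of 'H' x 17 -> '17H'
  i=17: run of 'E' x 11 -> '11E'
  i=28: run of 'G' x 4 -> '4G'

RLE = 17H11E4G


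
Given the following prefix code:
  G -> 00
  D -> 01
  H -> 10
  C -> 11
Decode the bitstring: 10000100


Decoding step by step:
Bits 10 -> H
Bits 00 -> G
Bits 01 -> D
Bits 00 -> G


Decoded message: HGDG
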